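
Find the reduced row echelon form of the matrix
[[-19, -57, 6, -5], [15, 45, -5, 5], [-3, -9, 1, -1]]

[[1, 3, 0, -1], [0, 0, 1, -4], [0, 0, 0, 0]]

R1 := -1/19·R1
  [  1   3  -6/19  5/19 ]
  [ 15  45     -5     5 ]
  [ -3  -9      1    -1 ]
R2 := R2 − 15·R1
  [  1   3  -6/19   5/19 ]
  [  0   0  -5/19  20/19 ]
  [ -3  -9      1     -1 ]
R3 := R3 + 3·R1
  [ 1  3  -6/19   5/19 ]
  [ 0  0  -5/19  20/19 ]
  [ 0  0   1/19  -4/19 ]
R2 := -19/5·R2
  [ 1  3  -6/19   5/19 ]
  [ 0  0      1     -4 ]
  [ 0  0   1/19  -4/19 ]
R3 := R3 − 1/19·R2
  [ 1  3  -6/19  5/19 ]
  [ 0  0      1    -4 ]
  [ 0  0      0     0 ]
R1 := R1 + 6/19·R2
  [ 1  3  0  -1 ]
  [ 0  0  1  -4 ]
  [ 0  0  0   0 ]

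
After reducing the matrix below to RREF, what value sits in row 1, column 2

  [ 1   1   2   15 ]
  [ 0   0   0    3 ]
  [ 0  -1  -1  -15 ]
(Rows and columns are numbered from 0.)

R2 ↔ R3
R2 → -1·R2
R3 → 1/3·R3
R2 → R2 − 15·R3
R1 → R1 − 15·R3
R1 → R1 − R2

1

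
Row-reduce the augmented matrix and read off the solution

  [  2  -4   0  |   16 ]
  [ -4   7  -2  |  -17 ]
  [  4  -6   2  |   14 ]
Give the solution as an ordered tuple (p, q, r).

r1 → 1/2·r1
  [  1  -2   0  |    8 ]
  [ -4   7  -2  |  -17 ]
  [  4  -6   2  |   14 ]
r2 → r2 + 4·r1
  [ 1  -2   0  |   8 ]
  [ 0  -1  -2  |  15 ]
  [ 4  -6   2  |  14 ]
r3 → r3 − 4·r1
  [ 1  -2   0  |    8 ]
  [ 0  -1  -2  |   15 ]
  [ 0   2   2  |  -18 ]
r2 → -1·r2
  [ 1  -2  0  |    8 ]
  [ 0   1  2  |  -15 ]
  [ 0   2  2  |  -18 ]
r3 → r3 − 2·r2
  [ 1  -2   0  |    8 ]
  [ 0   1   2  |  -15 ]
  [ 0   0  -2  |   12 ]
r3 → -1/2·r3
  [ 1  -2  0  |    8 ]
  [ 0   1  2  |  -15 ]
  [ 0   0  1  |   -6 ]
r2 → r2 − 2·r3
  [ 1  -2  0  |   8 ]
  [ 0   1  0  |  -3 ]
  [ 0   0  1  |  -6 ]
r1 → r1 + 2·r2
  [ 1  0  0  |   2 ]
  [ 0  1  0  |  -3 ]
  [ 0  0  1  |  -6 ]
Reading off the last column: p = 2, q = -3, r = -6.

(2, -3, -6)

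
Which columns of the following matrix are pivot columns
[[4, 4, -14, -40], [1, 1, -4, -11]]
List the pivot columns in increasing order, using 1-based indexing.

Multiply R1 by 1/4.
  [ 1  1  -7/2  -10 ]
  [ 1  1    -4  -11 ]
Subtract R1 from R2.
  [ 1  1  -7/2  -10 ]
  [ 0  0  -1/2   -1 ]
Multiply R2 by -2.
  [ 1  1  -7/2  -10 ]
  [ 0  0     1    2 ]
Add 7/2 times R2 to R1.
  [ 1  1  0  -3 ]
  [ 0  0  1   2 ]
Pivot columns are the columns containing a leading 1.

1, 3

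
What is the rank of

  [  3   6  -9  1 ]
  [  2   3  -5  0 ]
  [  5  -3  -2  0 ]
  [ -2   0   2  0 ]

rank = 3

Multiply r1 by 1/3.
  [  1   2  -3  1/3 ]
  [  2   3  -5    0 ]
  [  5  -3  -2    0 ]
  [ -2   0   2    0 ]
Subtract 2 times r1 from r2.
  [  1   2  -3   1/3 ]
  [  0  -1   1  -2/3 ]
  [  5  -3  -2     0 ]
  [ -2   0   2     0 ]
Subtract 5 times r1 from r3.
  [  1    2  -3   1/3 ]
  [  0   -1   1  -2/3 ]
  [  0  -13  13  -5/3 ]
  [ -2    0   2     0 ]
Add 2 times r1 to r4.
  [ 1    2  -3   1/3 ]
  [ 0   -1   1  -2/3 ]
  [ 0  -13  13  -5/3 ]
  [ 0    4  -4   2/3 ]
Multiply r2 by -1.
  [ 1    2  -3   1/3 ]
  [ 0    1  -1   2/3 ]
  [ 0  -13  13  -5/3 ]
  [ 0    4  -4   2/3 ]
Add 13 times r2 to r3.
  [ 1  2  -3  1/3 ]
  [ 0  1  -1  2/3 ]
  [ 0  0   0    7 ]
  [ 0  4  -4  2/3 ]
Subtract 4 times r2 from r4.
  [ 1  2  -3  1/3 ]
  [ 0  1  -1  2/3 ]
  [ 0  0   0    7 ]
  [ 0  0   0   -2 ]
Multiply r3 by 1/7.
  [ 1  2  -3  1/3 ]
  [ 0  1  -1  2/3 ]
  [ 0  0   0    1 ]
  [ 0  0   0   -2 ]
Add 2 times r3 to r4.
  [ 1  2  -3  1/3 ]
  [ 0  1  -1  2/3 ]
  [ 0  0   0    1 ]
  [ 0  0   0    0 ]
Subtract 2/3 times r3 from r2.
  [ 1  2  -3  1/3 ]
  [ 0  1  -1    0 ]
  [ 0  0   0    1 ]
  [ 0  0   0    0 ]
Subtract 1/3 times r3 from r1.
  [ 1  2  -3  0 ]
  [ 0  1  -1  0 ]
  [ 0  0   0  1 ]
  [ 0  0   0  0 ]
Subtract 2 times r2 from r1.
  [ 1  0  -1  0 ]
  [ 0  1  -1  0 ]
  [ 0  0   0  1 ]
  [ 0  0   0  0 ]
The reduced form has 3 nonzero rows.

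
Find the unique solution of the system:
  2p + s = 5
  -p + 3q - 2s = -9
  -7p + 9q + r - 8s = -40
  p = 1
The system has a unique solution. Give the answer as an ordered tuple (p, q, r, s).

Form the augmented matrix and row-reduce:
  [  2  0  0   1  |    5 ]
  [ -1  3  0  -2  |   -9 ]
  [ -7  9  1  -8  |  -40 ]
  [  1  0  0   0  |    1 ]
ρ1 -> 1/2·ρ1
ρ2 -> ρ2 + ρ1
ρ3 -> ρ3 + 7·ρ1
ρ4 -> ρ4 − ρ1
ρ2 -> 1/3·ρ2
ρ3 -> ρ3 − 9·ρ2
ρ4 -> -2·ρ4
ρ2 -> ρ2 + 1/2·ρ4
ρ1 -> ρ1 − 1/2·ρ4
Reading off the last column: p = 1, q = -2/3, r = -3, s = 3.

(1, -2/3, -3, 3)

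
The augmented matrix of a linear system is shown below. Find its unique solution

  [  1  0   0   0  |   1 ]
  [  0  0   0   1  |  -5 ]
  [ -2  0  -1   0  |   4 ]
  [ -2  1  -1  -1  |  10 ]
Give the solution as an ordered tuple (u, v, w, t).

(1, 1, -6, -5)

r3 ← r3 + 2·r1
  [  1  0   0   0  |   1 ]
  [  0  0   0   1  |  -5 ]
  [  0  0  -1   0  |   6 ]
  [ -2  1  -1  -1  |  10 ]
r4 ← r4 + 2·r1
  [ 1  0   0   0  |   1 ]
  [ 0  0   0   1  |  -5 ]
  [ 0  0  -1   0  |   6 ]
  [ 0  1  -1  -1  |  12 ]
r2 <-> r4
  [ 1  0   0   0  |   1 ]
  [ 0  1  -1  -1  |  12 ]
  [ 0  0  -1   0  |   6 ]
  [ 0  0   0   1  |  -5 ]
r3 ← -1·r3
  [ 1  0   0   0  |   1 ]
  [ 0  1  -1  -1  |  12 ]
  [ 0  0   1   0  |  -6 ]
  [ 0  0   0   1  |  -5 ]
r2 ← r2 + r4
  [ 1  0   0  0  |   1 ]
  [ 0  1  -1  0  |   7 ]
  [ 0  0   1  0  |  -6 ]
  [ 0  0   0  1  |  -5 ]
r2 ← r2 + r3
  [ 1  0  0  0  |   1 ]
  [ 0  1  0  0  |   1 ]
  [ 0  0  1  0  |  -6 ]
  [ 0  0  0  1  |  -5 ]
Reading off the last column: u = 1, v = 1, w = -6, t = -5.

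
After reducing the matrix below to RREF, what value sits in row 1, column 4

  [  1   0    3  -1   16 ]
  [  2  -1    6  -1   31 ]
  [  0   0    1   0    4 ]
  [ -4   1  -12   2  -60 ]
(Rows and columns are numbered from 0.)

-2

ρ2 -> ρ2 − 2·ρ1
  [  1   0    3  -1   16 ]
  [  0  -1    0   1   -1 ]
  [  0   0    1   0    4 ]
  [ -4   1  -12   2  -60 ]
ρ4 -> ρ4 + 4·ρ1
  [ 1   0  3  -1  16 ]
  [ 0  -1  0   1  -1 ]
  [ 0   0  1   0   4 ]
  [ 0   1  0  -2   4 ]
ρ2 -> -1·ρ2
  [ 1  0  3  -1  16 ]
  [ 0  1  0  -1   1 ]
  [ 0  0  1   0   4 ]
  [ 0  1  0  -2   4 ]
ρ4 -> ρ4 − ρ2
  [ 1  0  3  -1  16 ]
  [ 0  1  0  -1   1 ]
  [ 0  0  1   0   4 ]
  [ 0  0  0  -1   3 ]
ρ4 -> -1·ρ4
  [ 1  0  3  -1  16 ]
  [ 0  1  0  -1   1 ]
  [ 0  0  1   0   4 ]
  [ 0  0  0   1  -3 ]
ρ2 -> ρ2 + ρ4
  [ 1  0  3  -1  16 ]
  [ 0  1  0   0  -2 ]
  [ 0  0  1   0   4 ]
  [ 0  0  0   1  -3 ]
ρ1 -> ρ1 + ρ4
  [ 1  0  3  0  13 ]
  [ 0  1  0  0  -2 ]
  [ 0  0  1  0   4 ]
  [ 0  0  0  1  -3 ]
ρ1 -> ρ1 − 3·ρ3
  [ 1  0  0  0   1 ]
  [ 0  1  0  0  -2 ]
  [ 0  0  1  0   4 ]
  [ 0  0  0  1  -3 ]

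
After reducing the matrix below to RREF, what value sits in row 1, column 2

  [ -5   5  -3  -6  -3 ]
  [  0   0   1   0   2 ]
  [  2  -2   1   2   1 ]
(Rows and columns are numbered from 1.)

R1 → -1/5·R1
  [ 1  -1  3/5  6/5  3/5 ]
  [ 0   0    1    0    2 ]
  [ 2  -2    1    2    1 ]
R3 → R3 − 2·R1
  [ 1  -1   3/5   6/5   3/5 ]
  [ 0   0     1     0     2 ]
  [ 0   0  -1/5  -2/5  -1/5 ]
R3 → R3 + 1/5·R2
  [ 1  -1  3/5   6/5  3/5 ]
  [ 0   0    1     0    2 ]
  [ 0   0    0  -2/5  1/5 ]
R3 → -5/2·R3
  [ 1  -1  3/5  6/5   3/5 ]
  [ 0   0    1    0     2 ]
  [ 0   0    0    1  -1/2 ]
R1 → R1 − 6/5·R3
  [ 1  -1  3/5  0   6/5 ]
  [ 0   0    1  0     2 ]
  [ 0   0    0  1  -1/2 ]
R1 → R1 − 3/5·R2
  [ 1  -1  0  0     0 ]
  [ 0   0  1  0     2 ]
  [ 0   0  0  1  -1/2 ]

-1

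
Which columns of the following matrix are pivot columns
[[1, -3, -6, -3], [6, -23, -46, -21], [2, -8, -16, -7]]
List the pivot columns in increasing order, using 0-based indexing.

0, 1, 3

Subtract 6 times ρ1 from ρ2.
  [ 1  -3   -6  -3 ]
  [ 0  -5  -10  -3 ]
  [ 2  -8  -16  -7 ]
Subtract 2 times ρ1 from ρ3.
  [ 1  -3   -6  -3 ]
  [ 0  -5  -10  -3 ]
  [ 0  -2   -4  -1 ]
Multiply ρ2 by -1/5.
  [ 1  -3  -6   -3 ]
  [ 0   1   2  3/5 ]
  [ 0  -2  -4   -1 ]
Add 2 times ρ2 to ρ3.
  [ 1  -3  -6   -3 ]
  [ 0   1   2  3/5 ]
  [ 0   0   0  1/5 ]
Multiply ρ3 by 5.
  [ 1  -3  -6   -3 ]
  [ 0   1   2  3/5 ]
  [ 0   0   0    1 ]
Subtract 3/5 times ρ3 from ρ2.
  [ 1  -3  -6  -3 ]
  [ 0   1   2   0 ]
  [ 0   0   0   1 ]
Add 3 times ρ3 to ρ1.
  [ 1  -3  -6  0 ]
  [ 0   1   2  0 ]
  [ 0   0   0  1 ]
Add 3 times ρ2 to ρ1.
  [ 1  0  0  0 ]
  [ 0  1  2  0 ]
  [ 0  0  0  1 ]
Pivot columns are the columns containing a leading 1.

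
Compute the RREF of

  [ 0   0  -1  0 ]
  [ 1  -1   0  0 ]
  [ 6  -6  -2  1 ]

[[1, -1, 0, 0], [0, 0, 1, 0], [0, 0, 0, 1]]

R1 <=> R2
  [ 1  -1   0  0 ]
  [ 0   0  -1  0 ]
  [ 6  -6  -2  1 ]
R3 → R3 − 6·R1
  [ 1  -1   0  0 ]
  [ 0   0  -1  0 ]
  [ 0   0  -2  1 ]
R2 → -1·R2
  [ 1  -1   0  0 ]
  [ 0   0   1  0 ]
  [ 0   0  -2  1 ]
R3 → R3 + 2·R2
  [ 1  -1  0  0 ]
  [ 0   0  1  0 ]
  [ 0   0  0  1 ]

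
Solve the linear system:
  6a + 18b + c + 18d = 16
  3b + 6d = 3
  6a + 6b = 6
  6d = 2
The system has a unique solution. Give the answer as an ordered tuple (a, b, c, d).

(2/3, 1/3, 0, 1/3)

Form the augmented matrix and row-reduce:
  [ 6  18  1  18  |  16 ]
  [ 0   3  0   6  |   3 ]
  [ 6   6  0   0  |   6 ]
  [ 0   0  0   6  |   2 ]
R1 -> 1/6·R1
R3 -> R3 − 6·R1
R2 -> 1/3·R2
R3 -> R3 + 12·R2
R3 -> -1·R3
R4 -> 1/6·R4
R3 -> R3 + 6·R4
R2 -> R2 − 2·R4
R1 -> R1 − 3·R4
R1 -> R1 − 1/6·R3
R1 -> R1 − 3·R2
Reading off the last column: a = 2/3, b = 1/3, c = 0, d = 1/3.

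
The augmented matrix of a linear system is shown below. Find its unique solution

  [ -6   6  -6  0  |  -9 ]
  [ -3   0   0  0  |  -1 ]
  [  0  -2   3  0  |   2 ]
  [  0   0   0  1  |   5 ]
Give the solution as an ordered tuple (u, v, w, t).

R1 → -1/6·R1
  [  1  -1  1  0  |  3/2 ]
  [ -3   0  0  0  |   -1 ]
  [  0  -2  3  0  |    2 ]
  [  0   0  0  1  |    5 ]
R2 → R2 + 3·R1
  [ 1  -1  1  0  |  3/2 ]
  [ 0  -3  3  0  |  7/2 ]
  [ 0  -2  3  0  |    2 ]
  [ 0   0  0  1  |    5 ]
R2 → -1/3·R2
  [ 1  -1   1  0  |   3/2 ]
  [ 0   1  -1  0  |  -7/6 ]
  [ 0  -2   3  0  |     2 ]
  [ 0   0   0  1  |     5 ]
R3 → R3 + 2·R2
  [ 1  -1   1  0  |   3/2 ]
  [ 0   1  -1  0  |  -7/6 ]
  [ 0   0   1  0  |  -1/3 ]
  [ 0   0   0  1  |     5 ]
R2 → R2 + R3
  [ 1  -1  1  0  |   3/2 ]
  [ 0   1  0  0  |  -3/2 ]
  [ 0   0  1  0  |  -1/3 ]
  [ 0   0  0  1  |     5 ]
R1 → R1 − R3
  [ 1  -1  0  0  |  11/6 ]
  [ 0   1  0  0  |  -3/2 ]
  [ 0   0  1  0  |  -1/3 ]
  [ 0   0  0  1  |     5 ]
R1 → R1 + R2
  [ 1  0  0  0  |   1/3 ]
  [ 0  1  0  0  |  -3/2 ]
  [ 0  0  1  0  |  -1/3 ]
  [ 0  0  0  1  |     5 ]
Reading off the last column: u = 1/3, v = -3/2, w = -1/3, t = 5.

(1/3, -3/2, -1/3, 5)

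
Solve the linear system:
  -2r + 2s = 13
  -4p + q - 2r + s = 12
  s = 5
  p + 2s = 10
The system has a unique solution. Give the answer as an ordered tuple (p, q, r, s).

(0, 4, -3/2, 5)

Form the augmented matrix and row-reduce:
  [  0  0  -2  2  |  13 ]
  [ -4  1  -2  1  |  12 ]
  [  0  0   0  1  |   5 ]
  [  1  0   0  2  |  10 ]
R1 <=> R2
R1 ← -1/4·R1
R4 ← R4 − R1
R2 <=> R4
R2 ← 4·R2
R3 <=> R4
R3 ← -1/2·R3
R3 ← R3 + R4
R2 ← R2 − 9·R4
R1 ← R1 + 1/4·R4
R2 ← R2 + 2·R3
R1 ← R1 − 1/2·R3
R1 ← R1 + 1/4·R2
Reading off the last column: p = 0, q = 4, r = -3/2, s = 5.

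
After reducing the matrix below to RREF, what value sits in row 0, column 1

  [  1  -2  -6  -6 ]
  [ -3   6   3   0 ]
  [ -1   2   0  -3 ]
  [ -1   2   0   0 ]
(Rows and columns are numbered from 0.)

Add 3 times ρ1 to ρ2.
  [  1  -2   -6   -6 ]
  [  0   0  -15  -18 ]
  [ -1   2    0   -3 ]
  [ -1   2    0    0 ]
Add ρ1 to ρ3.
  [  1  -2   -6   -6 ]
  [  0   0  -15  -18 ]
  [  0   0   -6   -9 ]
  [ -1   2    0    0 ]
Add ρ1 to ρ4.
  [ 1  -2   -6   -6 ]
  [ 0   0  -15  -18 ]
  [ 0   0   -6   -9 ]
  [ 0   0   -6   -6 ]
Multiply ρ2 by -1/15.
  [ 1  -2  -6   -6 ]
  [ 0   0   1  6/5 ]
  [ 0   0  -6   -9 ]
  [ 0   0  -6   -6 ]
Add 6 times ρ2 to ρ3.
  [ 1  -2  -6    -6 ]
  [ 0   0   1   6/5 ]
  [ 0   0   0  -9/5 ]
  [ 0   0  -6    -6 ]
Add 6 times ρ2 to ρ4.
  [ 1  -2  -6    -6 ]
  [ 0   0   1   6/5 ]
  [ 0   0   0  -9/5 ]
  [ 0   0   0   6/5 ]
Multiply ρ3 by -5/9.
  [ 1  -2  -6   -6 ]
  [ 0   0   1  6/5 ]
  [ 0   0   0    1 ]
  [ 0   0   0  6/5 ]
Subtract 6/5 times ρ3 from ρ4.
  [ 1  -2  -6   -6 ]
  [ 0   0   1  6/5 ]
  [ 0   0   0    1 ]
  [ 0   0   0    0 ]
Subtract 6/5 times ρ3 from ρ2.
  [ 1  -2  -6  -6 ]
  [ 0   0   1   0 ]
  [ 0   0   0   1 ]
  [ 0   0   0   0 ]
Add 6 times ρ3 to ρ1.
  [ 1  -2  -6  0 ]
  [ 0   0   1  0 ]
  [ 0   0   0  1 ]
  [ 0   0   0  0 ]
Add 6 times ρ2 to ρ1.
  [ 1  -2  0  0 ]
  [ 0   0  1  0 ]
  [ 0   0  0  1 ]
  [ 0   0  0  0 ]

-2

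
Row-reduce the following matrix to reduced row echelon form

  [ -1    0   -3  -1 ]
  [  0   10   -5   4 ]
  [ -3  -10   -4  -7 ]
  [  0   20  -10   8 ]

R1 ← -1·R1
  [  1    0    3   1 ]
  [  0   10   -5   4 ]
  [ -3  -10   -4  -7 ]
  [  0   20  -10   8 ]
R3 ← R3 + 3·R1
  [ 1    0    3   1 ]
  [ 0   10   -5   4 ]
  [ 0  -10    5  -4 ]
  [ 0   20  -10   8 ]
R2 ← 1/10·R2
  [ 1    0     3    1 ]
  [ 0    1  -1/2  2/5 ]
  [ 0  -10     5   -4 ]
  [ 0   20   -10    8 ]
R3 ← R3 + 10·R2
  [ 1   0     3    1 ]
  [ 0   1  -1/2  2/5 ]
  [ 0   0     0    0 ]
  [ 0  20   -10    8 ]
R4 ← R4 − 20·R2
  [ 1  0     3    1 ]
  [ 0  1  -1/2  2/5 ]
  [ 0  0     0    0 ]
  [ 0  0     0    0 ]

[[1, 0, 3, 1], [0, 1, -1/2, 2/5], [0, 0, 0, 0], [0, 0, 0, 0]]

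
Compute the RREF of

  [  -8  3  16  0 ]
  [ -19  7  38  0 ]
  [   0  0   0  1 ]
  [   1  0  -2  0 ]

R1 ← -1/8·R1
  [   1  -3/8  -2  0 ]
  [ -19     7  38  0 ]
  [   0     0   0  1 ]
  [   1     0  -2  0 ]
R2 ← R2 + 19·R1
  [ 1  -3/8  -2  0 ]
  [ 0  -1/8   0  0 ]
  [ 0     0   0  1 ]
  [ 1     0  -2  0 ]
R4 ← R4 − R1
  [ 1  -3/8  -2  0 ]
  [ 0  -1/8   0  0 ]
  [ 0     0   0  1 ]
  [ 0   3/8   0  0 ]
R2 ← -8·R2
  [ 1  -3/8  -2  0 ]
  [ 0     1   0  0 ]
  [ 0     0   0  1 ]
  [ 0   3/8   0  0 ]
R4 ← R4 − 3/8·R2
  [ 1  -3/8  -2  0 ]
  [ 0     1   0  0 ]
  [ 0     0   0  1 ]
  [ 0     0   0  0 ]
R1 ← R1 + 3/8·R2
  [ 1  0  -2  0 ]
  [ 0  1   0  0 ]
  [ 0  0   0  1 ]
  [ 0  0   0  0 ]

[[1, 0, -2, 0], [0, 1, 0, 0], [0, 0, 0, 1], [0, 0, 0, 0]]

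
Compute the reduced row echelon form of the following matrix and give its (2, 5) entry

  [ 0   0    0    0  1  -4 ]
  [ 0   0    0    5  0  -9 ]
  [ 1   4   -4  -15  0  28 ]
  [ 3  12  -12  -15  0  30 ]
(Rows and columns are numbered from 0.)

-4

Swap R1 and R3.
  [ 1   4   -4  -15  0  28 ]
  [ 0   0    0    5  0  -9 ]
  [ 0   0    0    0  1  -4 ]
  [ 3  12  -12  -15  0  30 ]
Subtract 3 times R1 from R4.
  [ 1  4  -4  -15  0   28 ]
  [ 0  0   0    5  0   -9 ]
  [ 0  0   0    0  1   -4 ]
  [ 0  0   0   30  0  -54 ]
Multiply R2 by 1/5.
  [ 1  4  -4  -15  0    28 ]
  [ 0  0   0    1  0  -9/5 ]
  [ 0  0   0    0  1    -4 ]
  [ 0  0   0   30  0   -54 ]
Subtract 30 times R2 from R4.
  [ 1  4  -4  -15  0    28 ]
  [ 0  0   0    1  0  -9/5 ]
  [ 0  0   0    0  1    -4 ]
  [ 0  0   0    0  0     0 ]
Add 15 times R2 to R1.
  [ 1  4  -4  0  0     1 ]
  [ 0  0   0  1  0  -9/5 ]
  [ 0  0   0  0  1    -4 ]
  [ 0  0   0  0  0     0 ]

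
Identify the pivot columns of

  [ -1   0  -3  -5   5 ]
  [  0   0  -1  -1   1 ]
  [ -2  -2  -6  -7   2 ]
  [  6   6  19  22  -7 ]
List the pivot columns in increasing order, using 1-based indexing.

1, 2, 3

r1 -> -1·r1
  [  1   0   3   5  -5 ]
  [  0   0  -1  -1   1 ]
  [ -2  -2  -6  -7   2 ]
  [  6   6  19  22  -7 ]
r3 -> r3 + 2·r1
  [ 1   0   3   5  -5 ]
  [ 0   0  -1  -1   1 ]
  [ 0  -2   0   3  -8 ]
  [ 6   6  19  22  -7 ]
r4 -> r4 − 6·r1
  [ 1   0   3   5  -5 ]
  [ 0   0  -1  -1   1 ]
  [ 0  -2   0   3  -8 ]
  [ 0   6   1  -8  23 ]
r2 <-> r3
  [ 1   0   3   5  -5 ]
  [ 0  -2   0   3  -8 ]
  [ 0   0  -1  -1   1 ]
  [ 0   6   1  -8  23 ]
r2 -> -1/2·r2
  [ 1  0   3     5  -5 ]
  [ 0  1   0  -3/2   4 ]
  [ 0  0  -1    -1   1 ]
  [ 0  6   1    -8  23 ]
r4 -> r4 − 6·r2
  [ 1  0   3     5  -5 ]
  [ 0  1   0  -3/2   4 ]
  [ 0  0  -1    -1   1 ]
  [ 0  0   1     1  -1 ]
r3 -> -1·r3
  [ 1  0  3     5  -5 ]
  [ 0  1  0  -3/2   4 ]
  [ 0  0  1     1  -1 ]
  [ 0  0  1     1  -1 ]
r4 -> r4 − r3
  [ 1  0  3     5  -5 ]
  [ 0  1  0  -3/2   4 ]
  [ 0  0  1     1  -1 ]
  [ 0  0  0     0   0 ]
r1 -> r1 − 3·r3
  [ 1  0  0     2  -2 ]
  [ 0  1  0  -3/2   4 ]
  [ 0  0  1     1  -1 ]
  [ 0  0  0     0   0 ]
Pivot columns are the columns containing a leading 1.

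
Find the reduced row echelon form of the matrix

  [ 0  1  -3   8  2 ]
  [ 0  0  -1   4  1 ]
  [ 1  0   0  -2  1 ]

ρ1 <-> ρ3
ρ2 <-> ρ3
ρ3 → -1·ρ3
ρ2 → ρ2 + 3·ρ3

[[1, 0, 0, -2, 1], [0, 1, 0, -4, -1], [0, 0, 1, -4, -1]]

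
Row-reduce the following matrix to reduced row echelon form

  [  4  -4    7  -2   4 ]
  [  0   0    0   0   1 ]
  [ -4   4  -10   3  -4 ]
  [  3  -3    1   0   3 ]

[[1, -1, 0, 0, 0], [0, 0, 1, 0, 0], [0, 0, 0, 1, 0], [0, 0, 0, 0, 1]]

R1 -> 1/4·R1
  [  1  -1  7/4  -1/2   1 ]
  [  0   0    0     0   1 ]
  [ -4   4  -10     3  -4 ]
  [  3  -3    1     0   3 ]
R3 -> R3 + 4·R1
  [ 1  -1  7/4  -1/2  1 ]
  [ 0   0    0     0  1 ]
  [ 0   0   -3     1  0 ]
  [ 3  -3    1     0  3 ]
R4 -> R4 − 3·R1
  [ 1  -1    7/4  -1/2  1 ]
  [ 0   0      0     0  1 ]
  [ 0   0     -3     1  0 ]
  [ 0   0  -17/4   3/2  0 ]
R2 ↔ R3
  [ 1  -1    7/4  -1/2  1 ]
  [ 0   0     -3     1  0 ]
  [ 0   0      0     0  1 ]
  [ 0   0  -17/4   3/2  0 ]
R2 -> -1/3·R2
  [ 1  -1    7/4  -1/2  1 ]
  [ 0   0      1  -1/3  0 ]
  [ 0   0      0     0  1 ]
  [ 0   0  -17/4   3/2  0 ]
R4 -> R4 + 17/4·R2
  [ 1  -1  7/4  -1/2  1 ]
  [ 0   0    1  -1/3  0 ]
  [ 0   0    0     0  1 ]
  [ 0   0    0  1/12  0 ]
R3 ↔ R4
  [ 1  -1  7/4  -1/2  1 ]
  [ 0   0    1  -1/3  0 ]
  [ 0   0    0  1/12  0 ]
  [ 0   0    0     0  1 ]
R3 -> 12·R3
  [ 1  -1  7/4  -1/2  1 ]
  [ 0   0    1  -1/3  0 ]
  [ 0   0    0     1  0 ]
  [ 0   0    0     0  1 ]
R1 -> R1 − R4
  [ 1  -1  7/4  -1/2  0 ]
  [ 0   0    1  -1/3  0 ]
  [ 0   0    0     1  0 ]
  [ 0   0    0     0  1 ]
R2 -> R2 + 1/3·R3
  [ 1  -1  7/4  -1/2  0 ]
  [ 0   0    1     0  0 ]
  [ 0   0    0     1  0 ]
  [ 0   0    0     0  1 ]
R1 -> R1 + 1/2·R3
  [ 1  -1  7/4  0  0 ]
  [ 0   0    1  0  0 ]
  [ 0   0    0  1  0 ]
  [ 0   0    0  0  1 ]
R1 -> R1 − 7/4·R2
  [ 1  -1  0  0  0 ]
  [ 0   0  1  0  0 ]
  [ 0   0  0  1  0 ]
  [ 0   0  0  0  1 ]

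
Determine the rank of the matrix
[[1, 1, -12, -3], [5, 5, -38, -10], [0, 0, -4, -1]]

ρ2 → ρ2 − 5·ρ1
  [ 1  1  -12  -3 ]
  [ 0  0   22   5 ]
  [ 0  0   -4  -1 ]
ρ2 → 1/22·ρ2
  [ 1  1  -12    -3 ]
  [ 0  0    1  5/22 ]
  [ 0  0   -4    -1 ]
ρ3 → ρ3 + 4·ρ2
  [ 1  1  -12     -3 ]
  [ 0  0    1   5/22 ]
  [ 0  0    0  -1/11 ]
ρ3 → -11·ρ3
  [ 1  1  -12    -3 ]
  [ 0  0    1  5/22 ]
  [ 0  0    0     1 ]
ρ2 → ρ2 − 5/22·ρ3
  [ 1  1  -12  -3 ]
  [ 0  0    1   0 ]
  [ 0  0    0   1 ]
ρ1 → ρ1 + 3·ρ3
  [ 1  1  -12  0 ]
  [ 0  0    1  0 ]
  [ 0  0    0  1 ]
ρ1 → ρ1 + 12·ρ2
  [ 1  1  0  0 ]
  [ 0  0  1  0 ]
  [ 0  0  0  1 ]
The reduced form has 3 nonzero rows.

rank = 3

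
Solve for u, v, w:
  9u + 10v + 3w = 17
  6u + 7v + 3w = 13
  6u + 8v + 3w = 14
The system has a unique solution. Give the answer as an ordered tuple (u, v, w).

Form the augmented matrix and row-reduce:
  [ 9  10  3  |  17 ]
  [ 6   7  3  |  13 ]
  [ 6   8  3  |  14 ]
Multiply R1 by 1/9.
  [ 1  10/9  1/3  |  17/9 ]
  [ 6     7    3  |    13 ]
  [ 6     8    3  |    14 ]
Subtract 6 times R1 from R2.
  [ 1  10/9  1/3  |  17/9 ]
  [ 0   1/3    1  |   5/3 ]
  [ 6     8    3  |    14 ]
Subtract 6 times R1 from R3.
  [ 1  10/9  1/3  |  17/9 ]
  [ 0   1/3    1  |   5/3 ]
  [ 0   4/3    1  |   8/3 ]
Multiply R2 by 3.
  [ 1  10/9  1/3  |  17/9 ]
  [ 0     1    3  |     5 ]
  [ 0   4/3    1  |   8/3 ]
Subtract 4/3 times R2 from R3.
  [ 1  10/9  1/3  |  17/9 ]
  [ 0     1    3  |     5 ]
  [ 0     0   -3  |    -4 ]
Multiply R3 by -1/3.
  [ 1  10/9  1/3  |  17/9 ]
  [ 0     1    3  |     5 ]
  [ 0     0    1  |   4/3 ]
Subtract 3 times R3 from R2.
  [ 1  10/9  1/3  |  17/9 ]
  [ 0     1    0  |     1 ]
  [ 0     0    1  |   4/3 ]
Subtract 1/3 times R3 from R1.
  [ 1  10/9  0  |  13/9 ]
  [ 0     1  0  |     1 ]
  [ 0     0  1  |   4/3 ]
Subtract 10/9 times R2 from R1.
  [ 1  0  0  |  1/3 ]
  [ 0  1  0  |    1 ]
  [ 0  0  1  |  4/3 ]
Reading off the last column: u = 1/3, v = 1, w = 4/3.

(1/3, 1, 4/3)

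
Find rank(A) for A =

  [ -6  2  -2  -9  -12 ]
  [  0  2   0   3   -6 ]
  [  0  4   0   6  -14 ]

rank = 3

R1 → -1/6·R1
R2 → 1/2·R2
R3 → R3 − 4·R2
R3 → -1/2·R3
R2 → R2 + 3·R3
R1 → R1 − 2·R3
R1 → R1 + 1/3·R2
The reduced form has 3 nonzero rows.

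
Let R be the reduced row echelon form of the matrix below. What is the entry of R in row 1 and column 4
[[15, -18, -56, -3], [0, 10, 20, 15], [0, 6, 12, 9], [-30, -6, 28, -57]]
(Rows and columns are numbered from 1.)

r1 := 1/15·r1
  [   1  -6/5  -56/15  -1/5 ]
  [   0    10      20    15 ]
  [   0     6      12     9 ]
  [ -30    -6      28   -57 ]
r4 := r4 + 30·r1
  [ 1  -6/5  -56/15  -1/5 ]
  [ 0    10      20    15 ]
  [ 0     6      12     9 ]
  [ 0   -42     -84   -63 ]
r2 := 1/10·r2
  [ 1  -6/5  -56/15  -1/5 ]
  [ 0     1       2   3/2 ]
  [ 0     6      12     9 ]
  [ 0   -42     -84   -63 ]
r3 := r3 − 6·r2
  [ 1  -6/5  -56/15  -1/5 ]
  [ 0     1       2   3/2 ]
  [ 0     0       0     0 ]
  [ 0   -42     -84   -63 ]
r4 := r4 + 42·r2
  [ 1  -6/5  -56/15  -1/5 ]
  [ 0     1       2   3/2 ]
  [ 0     0       0     0 ]
  [ 0     0       0     0 ]
r1 := r1 + 6/5·r2
  [ 1  0  -4/3  8/5 ]
  [ 0  1     2  3/2 ]
  [ 0  0     0    0 ]
  [ 0  0     0    0 ]

8/5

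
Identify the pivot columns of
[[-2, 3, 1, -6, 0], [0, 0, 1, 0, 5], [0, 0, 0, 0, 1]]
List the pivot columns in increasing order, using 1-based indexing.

1, 3, 5

R1 := -1/2·R1
  [ 1  -3/2  -1/2  3  0 ]
  [ 0     0     1  0  5 ]
  [ 0     0     0  0  1 ]
R2 := R2 − 5·R3
  [ 1  -3/2  -1/2  3  0 ]
  [ 0     0     1  0  0 ]
  [ 0     0     0  0  1 ]
R1 := R1 + 1/2·R2
  [ 1  -3/2  0  3  0 ]
  [ 0     0  1  0  0 ]
  [ 0     0  0  0  1 ]
Pivot columns are the columns containing a leading 1.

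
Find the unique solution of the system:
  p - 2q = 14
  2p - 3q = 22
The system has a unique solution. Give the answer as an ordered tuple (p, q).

Form the augmented matrix and row-reduce:
  [ 1  -2  |  14 ]
  [ 2  -3  |  22 ]
Subtract 2 times R1 from R2.
  [ 1  -2  |  14 ]
  [ 0   1  |  -6 ]
Add 2 times R2 to R1.
  [ 1  0  |   2 ]
  [ 0  1  |  -6 ]
Reading off the last column: p = 2, q = -6.

(2, -6)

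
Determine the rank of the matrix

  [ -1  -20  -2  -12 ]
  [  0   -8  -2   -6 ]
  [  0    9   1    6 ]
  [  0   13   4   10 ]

rank = 4

Multiply R1 by -1.
  [ 1  20   2  12 ]
  [ 0  -8  -2  -6 ]
  [ 0   9   1   6 ]
  [ 0  13   4  10 ]
Multiply R2 by -1/8.
  [ 1  20    2   12 ]
  [ 0   1  1/4  3/4 ]
  [ 0   9    1    6 ]
  [ 0  13    4   10 ]
Subtract 9 times R2 from R3.
  [ 1  20     2    12 ]
  [ 0   1   1/4   3/4 ]
  [ 0   0  -5/4  -3/4 ]
  [ 0  13     4    10 ]
Subtract 13 times R2 from R4.
  [ 1  20     2    12 ]
  [ 0   1   1/4   3/4 ]
  [ 0   0  -5/4  -3/4 ]
  [ 0   0   3/4   1/4 ]
Multiply R3 by -4/5.
  [ 1  20    2   12 ]
  [ 0   1  1/4  3/4 ]
  [ 0   0    1  3/5 ]
  [ 0   0  3/4  1/4 ]
Subtract 3/4 times R3 from R4.
  [ 1  20    2    12 ]
  [ 0   1  1/4   3/4 ]
  [ 0   0    1   3/5 ]
  [ 0   0    0  -1/5 ]
Multiply R4 by -5.
  [ 1  20    2   12 ]
  [ 0   1  1/4  3/4 ]
  [ 0   0    1  3/5 ]
  [ 0   0    0    1 ]
Subtract 3/5 times R4 from R3.
  [ 1  20    2   12 ]
  [ 0   1  1/4  3/4 ]
  [ 0   0    1    0 ]
  [ 0   0    0    1 ]
Subtract 3/4 times R4 from R2.
  [ 1  20    2  12 ]
  [ 0   1  1/4   0 ]
  [ 0   0    1   0 ]
  [ 0   0    0   1 ]
Subtract 12 times R4 from R1.
  [ 1  20    2  0 ]
  [ 0   1  1/4  0 ]
  [ 0   0    1  0 ]
  [ 0   0    0  1 ]
Subtract 1/4 times R3 from R2.
  [ 1  20  2  0 ]
  [ 0   1  0  0 ]
  [ 0   0  1  0 ]
  [ 0   0  0  1 ]
Subtract 2 times R3 from R1.
  [ 1  20  0  0 ]
  [ 0   1  0  0 ]
  [ 0   0  1  0 ]
  [ 0   0  0  1 ]
Subtract 20 times R2 from R1.
  [ 1  0  0  0 ]
  [ 0  1  0  0 ]
  [ 0  0  1  0 ]
  [ 0  0  0  1 ]
The reduced form has 4 nonzero rows.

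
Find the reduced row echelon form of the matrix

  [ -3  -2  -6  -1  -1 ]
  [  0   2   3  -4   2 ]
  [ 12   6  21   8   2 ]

Multiply R1 by -1/3.
Subtract 12 times R1 from R3.
Multiply R2 by 1/2.
Add 2 times R2 to R3.
Subtract 2/3 times R2 from R1.

[[1, 0, 1, 5/3, -1/3], [0, 1, 3/2, -2, 1], [0, 0, 0, 0, 0]]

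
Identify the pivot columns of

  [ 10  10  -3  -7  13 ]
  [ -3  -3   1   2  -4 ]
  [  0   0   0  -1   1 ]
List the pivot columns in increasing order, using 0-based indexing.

Multiply R1 by 1/10.
Add 3 times R1 to R2.
Multiply R2 by 10.
Multiply R3 by -1.
Add R3 to R2.
Add 7/10 times R3 to R1.
Add 3/10 times R2 to R1.
Pivot columns are the columns containing a leading 1.

0, 2, 3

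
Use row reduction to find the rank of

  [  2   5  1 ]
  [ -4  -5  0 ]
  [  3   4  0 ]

r1 → 1/2·r1
r2 → r2 + 4·r1
r3 → r3 − 3·r1
r2 → 1/5·r2
r3 → r3 + 7/2·r2
r3 → -10·r3
r2 → r2 − 2/5·r3
r1 → r1 − 1/2·r3
r1 → r1 − 5/2·r2
The reduced form has 3 nonzero rows.

rank = 3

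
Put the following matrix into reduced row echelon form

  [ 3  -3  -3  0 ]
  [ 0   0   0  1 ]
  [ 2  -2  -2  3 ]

R1 -> 1/3·R1
  [ 1  -1  -1  0 ]
  [ 0   0   0  1 ]
  [ 2  -2  -2  3 ]
R3 -> R3 − 2·R1
  [ 1  -1  -1  0 ]
  [ 0   0   0  1 ]
  [ 0   0   0  3 ]
R3 -> R3 − 3·R2
  [ 1  -1  -1  0 ]
  [ 0   0   0  1 ]
  [ 0   0   0  0 ]

[[1, -1, -1, 0], [0, 0, 0, 1], [0, 0, 0, 0]]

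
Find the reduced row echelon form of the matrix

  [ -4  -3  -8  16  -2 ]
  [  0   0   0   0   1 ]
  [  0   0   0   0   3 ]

Multiply R1 by -1/4.
  [ 1  3/4  2  -4  1/2 ]
  [ 0    0  0   0    1 ]
  [ 0    0  0   0    3 ]
Subtract 3 times R2 from R3.
  [ 1  3/4  2  -4  1/2 ]
  [ 0    0  0   0    1 ]
  [ 0    0  0   0    0 ]
Subtract 1/2 times R2 from R1.
  [ 1  3/4  2  -4  0 ]
  [ 0    0  0   0  1 ]
  [ 0    0  0   0  0 ]

[[1, 3/4, 2, -4, 0], [0, 0, 0, 0, 1], [0, 0, 0, 0, 0]]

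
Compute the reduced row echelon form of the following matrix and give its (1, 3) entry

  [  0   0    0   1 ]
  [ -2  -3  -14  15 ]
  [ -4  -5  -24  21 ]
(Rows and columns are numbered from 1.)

ρ1 ↔ ρ2
  [ -2  -3  -14  15 ]
  [  0   0    0   1 ]
  [ -4  -5  -24  21 ]
ρ1 := -1/2·ρ1
  [  1  3/2    7  -15/2 ]
  [  0    0    0      1 ]
  [ -4   -5  -24     21 ]
ρ3 := ρ3 + 4·ρ1
  [ 1  3/2  7  -15/2 ]
  [ 0    0  0      1 ]
  [ 0    1  4     -9 ]
ρ2 ↔ ρ3
  [ 1  3/2  7  -15/2 ]
  [ 0    1  4     -9 ]
  [ 0    0  0      1 ]
ρ2 := ρ2 + 9·ρ3
  [ 1  3/2  7  -15/2 ]
  [ 0    1  4      0 ]
  [ 0    0  0      1 ]
ρ1 := ρ1 + 15/2·ρ3
  [ 1  3/2  7  0 ]
  [ 0    1  4  0 ]
  [ 0    0  0  1 ]
ρ1 := ρ1 − 3/2·ρ2
  [ 1  0  1  0 ]
  [ 0  1  4  0 ]
  [ 0  0  0  1 ]

1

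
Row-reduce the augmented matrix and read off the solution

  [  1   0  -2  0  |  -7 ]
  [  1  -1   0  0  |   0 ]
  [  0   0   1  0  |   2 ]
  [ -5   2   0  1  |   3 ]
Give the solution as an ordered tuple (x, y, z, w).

(-3, -3, 2, -6)

R2 ← R2 − R1
  [  1   0  -2  0  |  -7 ]
  [  0  -1   2  0  |   7 ]
  [  0   0   1  0  |   2 ]
  [ -5   2   0  1  |   3 ]
R4 ← R4 + 5·R1
  [ 1   0   -2  0  |   -7 ]
  [ 0  -1    2  0  |    7 ]
  [ 0   0    1  0  |    2 ]
  [ 0   2  -10  1  |  -32 ]
R2 ← -1·R2
  [ 1  0   -2  0  |   -7 ]
  [ 0  1   -2  0  |   -7 ]
  [ 0  0    1  0  |    2 ]
  [ 0  2  -10  1  |  -32 ]
R4 ← R4 − 2·R2
  [ 1  0  -2  0  |   -7 ]
  [ 0  1  -2  0  |   -7 ]
  [ 0  0   1  0  |    2 ]
  [ 0  0  -6  1  |  -18 ]
R4 ← R4 + 6·R3
  [ 1  0  -2  0  |  -7 ]
  [ 0  1  -2  0  |  -7 ]
  [ 0  0   1  0  |   2 ]
  [ 0  0   0  1  |  -6 ]
R2 ← R2 + 2·R3
  [ 1  0  -2  0  |  -7 ]
  [ 0  1   0  0  |  -3 ]
  [ 0  0   1  0  |   2 ]
  [ 0  0   0  1  |  -6 ]
R1 ← R1 + 2·R3
  [ 1  0  0  0  |  -3 ]
  [ 0  1  0  0  |  -3 ]
  [ 0  0  1  0  |   2 ]
  [ 0  0  0  1  |  -6 ]
Reading off the last column: x = -3, y = -3, z = 2, w = -6.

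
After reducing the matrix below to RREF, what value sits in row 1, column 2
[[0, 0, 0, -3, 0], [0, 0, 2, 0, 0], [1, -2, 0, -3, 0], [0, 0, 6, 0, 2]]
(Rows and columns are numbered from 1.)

-2

ρ1 <-> ρ3
  [ 1  -2  0  -3  0 ]
  [ 0   0  2   0  0 ]
  [ 0   0  0  -3  0 ]
  [ 0   0  6   0  2 ]
ρ2 → 1/2·ρ2
  [ 1  -2  0  -3  0 ]
  [ 0   0  1   0  0 ]
  [ 0   0  0  -3  0 ]
  [ 0   0  6   0  2 ]
ρ4 → ρ4 − 6·ρ2
  [ 1  -2  0  -3  0 ]
  [ 0   0  1   0  0 ]
  [ 0   0  0  -3  0 ]
  [ 0   0  0   0  2 ]
ρ3 → -1/3·ρ3
  [ 1  -2  0  -3  0 ]
  [ 0   0  1   0  0 ]
  [ 0   0  0   1  0 ]
  [ 0   0  0   0  2 ]
ρ4 → 1/2·ρ4
  [ 1  -2  0  -3  0 ]
  [ 0   0  1   0  0 ]
  [ 0   0  0   1  0 ]
  [ 0   0  0   0  1 ]
ρ1 → ρ1 + 3·ρ3
  [ 1  -2  0  0  0 ]
  [ 0   0  1  0  0 ]
  [ 0   0  0  1  0 ]
  [ 0   0  0  0  1 ]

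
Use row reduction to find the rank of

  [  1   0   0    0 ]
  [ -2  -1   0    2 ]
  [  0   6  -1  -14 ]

rank = 3

ρ2 -> ρ2 + 2·ρ1
  [ 1   0   0    0 ]
  [ 0  -1   0    2 ]
  [ 0   6  -1  -14 ]
ρ2 -> -1·ρ2
  [ 1  0   0    0 ]
  [ 0  1   0   -2 ]
  [ 0  6  -1  -14 ]
ρ3 -> ρ3 − 6·ρ2
  [ 1  0   0   0 ]
  [ 0  1   0  -2 ]
  [ 0  0  -1  -2 ]
ρ3 -> -1·ρ3
  [ 1  0  0   0 ]
  [ 0  1  0  -2 ]
  [ 0  0  1   2 ]
The reduced form has 3 nonzero rows.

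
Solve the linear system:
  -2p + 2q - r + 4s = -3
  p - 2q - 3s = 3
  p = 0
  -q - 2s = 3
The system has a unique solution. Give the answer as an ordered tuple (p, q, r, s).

(0, 3, -3, -3)

Form the augmented matrix and row-reduce:
  [ -2   2  -1   4  |  -3 ]
  [  1  -2   0  -3  |   3 ]
  [  1   0   0   0  |   0 ]
  [  0  -1   0  -2  |   3 ]
ρ1 := -1/2·ρ1
  [ 1  -1  1/2  -2  |  3/2 ]
  [ 1  -2    0  -3  |    3 ]
  [ 1   0    0   0  |    0 ]
  [ 0  -1    0  -2  |    3 ]
ρ2 := ρ2 − ρ1
  [ 1  -1   1/2  -2  |  3/2 ]
  [ 0  -1  -1/2  -1  |  3/2 ]
  [ 1   0     0   0  |    0 ]
  [ 0  -1     0  -2  |    3 ]
ρ3 := ρ3 − ρ1
  [ 1  -1   1/2  -2  |   3/2 ]
  [ 0  -1  -1/2  -1  |   3/2 ]
  [ 0   1  -1/2   2  |  -3/2 ]
  [ 0  -1     0  -2  |     3 ]
ρ2 := -1·ρ2
  [ 1  -1   1/2  -2  |   3/2 ]
  [ 0   1   1/2   1  |  -3/2 ]
  [ 0   1  -1/2   2  |  -3/2 ]
  [ 0  -1     0  -2  |     3 ]
ρ3 := ρ3 − ρ2
  [ 1  -1  1/2  -2  |   3/2 ]
  [ 0   1  1/2   1  |  -3/2 ]
  [ 0   0   -1   1  |     0 ]
  [ 0  -1    0  -2  |     3 ]
ρ4 := ρ4 + ρ2
  [ 1  -1  1/2  -2  |   3/2 ]
  [ 0   1  1/2   1  |  -3/2 ]
  [ 0   0   -1   1  |     0 ]
  [ 0   0  1/2  -1  |   3/2 ]
ρ3 := -1·ρ3
  [ 1  -1  1/2  -2  |   3/2 ]
  [ 0   1  1/2   1  |  -3/2 ]
  [ 0   0    1  -1  |     0 ]
  [ 0   0  1/2  -1  |   3/2 ]
ρ4 := ρ4 − 1/2·ρ3
  [ 1  -1  1/2    -2  |   3/2 ]
  [ 0   1  1/2     1  |  -3/2 ]
  [ 0   0    1    -1  |     0 ]
  [ 0   0    0  -1/2  |   3/2 ]
ρ4 := -2·ρ4
  [ 1  -1  1/2  -2  |   3/2 ]
  [ 0   1  1/2   1  |  -3/2 ]
  [ 0   0    1  -1  |     0 ]
  [ 0   0    0   1  |    -3 ]
ρ3 := ρ3 + ρ4
  [ 1  -1  1/2  -2  |   3/2 ]
  [ 0   1  1/2   1  |  -3/2 ]
  [ 0   0    1   0  |    -3 ]
  [ 0   0    0   1  |    -3 ]
ρ2 := ρ2 − ρ4
  [ 1  -1  1/2  -2  |  3/2 ]
  [ 0   1  1/2   0  |  3/2 ]
  [ 0   0    1   0  |   -3 ]
  [ 0   0    0   1  |   -3 ]
ρ1 := ρ1 + 2·ρ4
  [ 1  -1  1/2  0  |  -9/2 ]
  [ 0   1  1/2  0  |   3/2 ]
  [ 0   0    1  0  |    -3 ]
  [ 0   0    0  1  |    -3 ]
ρ2 := ρ2 − 1/2·ρ3
  [ 1  -1  1/2  0  |  -9/2 ]
  [ 0   1    0  0  |     3 ]
  [ 0   0    1  0  |    -3 ]
  [ 0   0    0  1  |    -3 ]
ρ1 := ρ1 − 1/2·ρ3
  [ 1  -1  0  0  |  -3 ]
  [ 0   1  0  0  |   3 ]
  [ 0   0  1  0  |  -3 ]
  [ 0   0  0  1  |  -3 ]
ρ1 := ρ1 + ρ2
  [ 1  0  0  0  |   0 ]
  [ 0  1  0  0  |   3 ]
  [ 0  0  1  0  |  -3 ]
  [ 0  0  0  1  |  -3 ]
Reading off the last column: p = 0, q = 3, r = -3, s = -3.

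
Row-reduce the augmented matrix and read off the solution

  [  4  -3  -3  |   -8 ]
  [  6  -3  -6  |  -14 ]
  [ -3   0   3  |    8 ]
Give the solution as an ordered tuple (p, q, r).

(-2, -2/3, 2/3)

r1 -> 1/4·r1
  [  1  -3/4  -3/4  |   -2 ]
  [  6    -3    -6  |  -14 ]
  [ -3     0     3  |    8 ]
r2 -> r2 − 6·r1
  [  1  -3/4  -3/4  |  -2 ]
  [  0   3/2  -3/2  |  -2 ]
  [ -3     0     3  |   8 ]
r3 -> r3 + 3·r1
  [ 1  -3/4  -3/4  |  -2 ]
  [ 0   3/2  -3/2  |  -2 ]
  [ 0  -9/4   3/4  |   2 ]
r2 -> 2/3·r2
  [ 1  -3/4  -3/4  |    -2 ]
  [ 0     1    -1  |  -4/3 ]
  [ 0  -9/4   3/4  |     2 ]
r3 -> r3 + 9/4·r2
  [ 1  -3/4  -3/4  |    -2 ]
  [ 0     1    -1  |  -4/3 ]
  [ 0     0  -3/2  |    -1 ]
r3 -> -2/3·r3
  [ 1  -3/4  -3/4  |    -2 ]
  [ 0     1    -1  |  -4/3 ]
  [ 0     0     1  |   2/3 ]
r2 -> r2 + r3
  [ 1  -3/4  -3/4  |    -2 ]
  [ 0     1     0  |  -2/3 ]
  [ 0     0     1  |   2/3 ]
r1 -> r1 + 3/4·r3
  [ 1  -3/4  0  |  -3/2 ]
  [ 0     1  0  |  -2/3 ]
  [ 0     0  1  |   2/3 ]
r1 -> r1 + 3/4·r2
  [ 1  0  0  |    -2 ]
  [ 0  1  0  |  -2/3 ]
  [ 0  0  1  |   2/3 ]
Reading off the last column: p = -2, q = -2/3, r = 2/3.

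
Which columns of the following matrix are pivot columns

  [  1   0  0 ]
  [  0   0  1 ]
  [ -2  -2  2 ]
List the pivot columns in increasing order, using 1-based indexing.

1, 2, 3

Add 2 times r1 to r3.
  [ 1   0  0 ]
  [ 0   0  1 ]
  [ 0  -2  2 ]
Swap r2 and r3.
  [ 1   0  0 ]
  [ 0  -2  2 ]
  [ 0   0  1 ]
Multiply r2 by -1/2.
  [ 1  0   0 ]
  [ 0  1  -1 ]
  [ 0  0   1 ]
Add r3 to r2.
  [ 1  0  0 ]
  [ 0  1  0 ]
  [ 0  0  1 ]
Pivot columns are the columns containing a leading 1.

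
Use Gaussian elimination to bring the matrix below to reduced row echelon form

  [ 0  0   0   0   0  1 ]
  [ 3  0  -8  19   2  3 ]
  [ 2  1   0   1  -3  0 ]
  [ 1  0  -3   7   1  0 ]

[[1, 0, 0, 1, -2, 0], [0, 1, 0, -1, 1, 0], [0, 0, 1, -2, -1, 0], [0, 0, 0, 0, 0, 1]]

ρ1 ↔ ρ2
  [ 3  0  -8  19   2  3 ]
  [ 0  0   0   0   0  1 ]
  [ 2  1   0   1  -3  0 ]
  [ 1  0  -3   7   1  0 ]
ρ1 ← 1/3·ρ1
  [ 1  0  -8/3  19/3  2/3  1 ]
  [ 0  0     0     0    0  1 ]
  [ 2  1     0     1   -3  0 ]
  [ 1  0    -3     7    1  0 ]
ρ3 ← ρ3 − 2·ρ1
  [ 1  0  -8/3   19/3    2/3   1 ]
  [ 0  0     0      0      0   1 ]
  [ 0  1  16/3  -35/3  -13/3  -2 ]
  [ 1  0    -3      7      1   0 ]
ρ4 ← ρ4 − ρ1
  [ 1  0  -8/3   19/3    2/3   1 ]
  [ 0  0     0      0      0   1 ]
  [ 0  1  16/3  -35/3  -13/3  -2 ]
  [ 0  0  -1/3    2/3    1/3  -1 ]
ρ2 ↔ ρ3
  [ 1  0  -8/3   19/3    2/3   1 ]
  [ 0  1  16/3  -35/3  -13/3  -2 ]
  [ 0  0     0      0      0   1 ]
  [ 0  0  -1/3    2/3    1/3  -1 ]
ρ3 ↔ ρ4
  [ 1  0  -8/3   19/3    2/3   1 ]
  [ 0  1  16/3  -35/3  -13/3  -2 ]
  [ 0  0  -1/3    2/3    1/3  -1 ]
  [ 0  0     0      0      0   1 ]
ρ3 ← -3·ρ3
  [ 1  0  -8/3   19/3    2/3   1 ]
  [ 0  1  16/3  -35/3  -13/3  -2 ]
  [ 0  0     1     -2     -1   3 ]
  [ 0  0     0      0      0   1 ]
ρ3 ← ρ3 − 3·ρ4
  [ 1  0  -8/3   19/3    2/3   1 ]
  [ 0  1  16/3  -35/3  -13/3  -2 ]
  [ 0  0     1     -2     -1   0 ]
  [ 0  0     0      0      0   1 ]
ρ2 ← ρ2 + 2·ρ4
  [ 1  0  -8/3   19/3    2/3  1 ]
  [ 0  1  16/3  -35/3  -13/3  0 ]
  [ 0  0     1     -2     -1  0 ]
  [ 0  0     0      0      0  1 ]
ρ1 ← ρ1 − ρ4
  [ 1  0  -8/3   19/3    2/3  0 ]
  [ 0  1  16/3  -35/3  -13/3  0 ]
  [ 0  0     1     -2     -1  0 ]
  [ 0  0     0      0      0  1 ]
ρ2 ← ρ2 − 16/3·ρ3
  [ 1  0  -8/3  19/3  2/3  0 ]
  [ 0  1     0    -1    1  0 ]
  [ 0  0     1    -2   -1  0 ]
  [ 0  0     0     0    0  1 ]
ρ1 ← ρ1 + 8/3·ρ3
  [ 1  0  0   1  -2  0 ]
  [ 0  1  0  -1   1  0 ]
  [ 0  0  1  -2  -1  0 ]
  [ 0  0  0   0   0  1 ]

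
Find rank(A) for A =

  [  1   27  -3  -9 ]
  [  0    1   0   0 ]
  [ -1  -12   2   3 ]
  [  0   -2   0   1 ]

R3 → R3 + R1
  [ 1  27  -3  -9 ]
  [ 0   1   0   0 ]
  [ 0  15  -1  -6 ]
  [ 0  -2   0   1 ]
R3 → R3 − 15·R2
  [ 1  27  -3  -9 ]
  [ 0   1   0   0 ]
  [ 0   0  -1  -6 ]
  [ 0  -2   0   1 ]
R4 → R4 + 2·R2
  [ 1  27  -3  -9 ]
  [ 0   1   0   0 ]
  [ 0   0  -1  -6 ]
  [ 0   0   0   1 ]
R3 → -1·R3
  [ 1  27  -3  -9 ]
  [ 0   1   0   0 ]
  [ 0   0   1   6 ]
  [ 0   0   0   1 ]
R3 → R3 − 6·R4
  [ 1  27  -3  -9 ]
  [ 0   1   0   0 ]
  [ 0   0   1   0 ]
  [ 0   0   0   1 ]
R1 → R1 + 9·R4
  [ 1  27  -3  0 ]
  [ 0   1   0  0 ]
  [ 0   0   1  0 ]
  [ 0   0   0  1 ]
R1 → R1 + 3·R3
  [ 1  27  0  0 ]
  [ 0   1  0  0 ]
  [ 0   0  1  0 ]
  [ 0   0  0  1 ]
R1 → R1 − 27·R2
  [ 1  0  0  0 ]
  [ 0  1  0  0 ]
  [ 0  0  1  0 ]
  [ 0  0  0  1 ]
The reduced form has 4 nonzero rows.

rank = 4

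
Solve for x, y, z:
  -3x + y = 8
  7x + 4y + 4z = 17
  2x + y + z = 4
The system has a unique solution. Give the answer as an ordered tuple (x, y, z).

Form the augmented matrix and row-reduce:
  [ -3  1  0  |   8 ]
  [  7  4  4  |  17 ]
  [  2  1  1  |   4 ]
R1 → -1/3·R1
R2 → R2 − 7·R1
R3 → R3 − 2·R1
R2 → 3/19·R2
R3 → R3 − 5/3·R2
R3 → -19·R3
R2 → R2 − 12/19·R3
R1 → R1 + 1/3·R2
Reading off the last column: x = -1, y = 5, z = 1.

(-1, 5, 1)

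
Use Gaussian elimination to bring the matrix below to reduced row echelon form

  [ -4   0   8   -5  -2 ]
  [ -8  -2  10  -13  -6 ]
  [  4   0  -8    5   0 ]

r1 := -1/4·r1
  [  1   0  -2  5/4  1/2 ]
  [ -8  -2  10  -13   -6 ]
  [  4   0  -8    5    0 ]
r2 := r2 + 8·r1
  [ 1   0  -2  5/4  1/2 ]
  [ 0  -2  -6   -3   -2 ]
  [ 4   0  -8    5    0 ]
r3 := r3 − 4·r1
  [ 1   0  -2  5/4  1/2 ]
  [ 0  -2  -6   -3   -2 ]
  [ 0   0   0    0   -2 ]
r2 := -1/2·r2
  [ 1  0  -2  5/4  1/2 ]
  [ 0  1   3  3/2    1 ]
  [ 0  0   0    0   -2 ]
r3 := -1/2·r3
  [ 1  0  -2  5/4  1/2 ]
  [ 0  1   3  3/2    1 ]
  [ 0  0   0    0    1 ]
r2 := r2 − r3
  [ 1  0  -2  5/4  1/2 ]
  [ 0  1   3  3/2    0 ]
  [ 0  0   0    0    1 ]
r1 := r1 − 1/2·r3
  [ 1  0  -2  5/4  0 ]
  [ 0  1   3  3/2  0 ]
  [ 0  0   0    0  1 ]

[[1, 0, -2, 5/4, 0], [0, 1, 3, 3/2, 0], [0, 0, 0, 0, 1]]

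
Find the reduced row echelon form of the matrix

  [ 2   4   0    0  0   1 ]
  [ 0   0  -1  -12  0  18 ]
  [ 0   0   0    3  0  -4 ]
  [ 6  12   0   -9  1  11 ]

ρ1 ← 1/2·ρ1
ρ4 ← ρ4 − 6·ρ1
ρ2 ← -1·ρ2
ρ3 ← 1/3·ρ3
ρ4 ← ρ4 + 9·ρ3
ρ2 ← ρ2 − 12·ρ3

[[1, 2, 0, 0, 0, 1/2], [0, 0, 1, 0, 0, -2], [0, 0, 0, 1, 0, -4/3], [0, 0, 0, 0, 1, -4]]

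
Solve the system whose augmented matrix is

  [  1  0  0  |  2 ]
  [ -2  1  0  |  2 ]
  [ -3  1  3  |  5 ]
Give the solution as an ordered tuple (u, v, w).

(2, 6, 5/3)

Add 2 times ρ1 to ρ2.
  [  1  0  0  |  2 ]
  [  0  1  0  |  6 ]
  [ -3  1  3  |  5 ]
Add 3 times ρ1 to ρ3.
  [ 1  0  0  |   2 ]
  [ 0  1  0  |   6 ]
  [ 0  1  3  |  11 ]
Subtract ρ2 from ρ3.
  [ 1  0  0  |  2 ]
  [ 0  1  0  |  6 ]
  [ 0  0  3  |  5 ]
Multiply ρ3 by 1/3.
  [ 1  0  0  |    2 ]
  [ 0  1  0  |    6 ]
  [ 0  0  1  |  5/3 ]
Reading off the last column: u = 2, v = 6, w = 5/3.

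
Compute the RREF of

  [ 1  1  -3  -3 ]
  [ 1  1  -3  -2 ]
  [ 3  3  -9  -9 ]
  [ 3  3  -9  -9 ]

ρ2 := ρ2 − ρ1
  [ 1  1  -3  -3 ]
  [ 0  0   0   1 ]
  [ 3  3  -9  -9 ]
  [ 3  3  -9  -9 ]
ρ3 := ρ3 − 3·ρ1
  [ 1  1  -3  -3 ]
  [ 0  0   0   1 ]
  [ 0  0   0   0 ]
  [ 3  3  -9  -9 ]
ρ4 := ρ4 − 3·ρ1
  [ 1  1  -3  -3 ]
  [ 0  0   0   1 ]
  [ 0  0   0   0 ]
  [ 0  0   0   0 ]
ρ1 := ρ1 + 3·ρ2
  [ 1  1  -3  0 ]
  [ 0  0   0  1 ]
  [ 0  0   0  0 ]
  [ 0  0   0  0 ]

[[1, 1, -3, 0], [0, 0, 0, 1], [0, 0, 0, 0], [0, 0, 0, 0]]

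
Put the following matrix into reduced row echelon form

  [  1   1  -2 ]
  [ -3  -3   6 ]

R2 → R2 + 3·R1

[[1, 1, -2], [0, 0, 0]]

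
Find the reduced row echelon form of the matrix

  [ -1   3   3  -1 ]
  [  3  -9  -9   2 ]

[[1, -3, -3, 0], [0, 0, 0, 1]]

R1 -> -1·R1
  [ 1  -3  -3  1 ]
  [ 3  -9  -9  2 ]
R2 -> R2 − 3·R1
  [ 1  -3  -3   1 ]
  [ 0   0   0  -1 ]
R2 -> -1·R2
  [ 1  -3  -3  1 ]
  [ 0   0   0  1 ]
R1 -> R1 − R2
  [ 1  -3  -3  0 ]
  [ 0   0   0  1 ]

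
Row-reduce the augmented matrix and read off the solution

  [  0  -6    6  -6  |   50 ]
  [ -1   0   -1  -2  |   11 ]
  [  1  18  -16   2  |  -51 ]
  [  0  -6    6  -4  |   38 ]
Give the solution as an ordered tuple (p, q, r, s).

(-1, -1/3, 2, -6)

R1 <=> R2
R1 := -1·R1
R3 := R3 − R1
R2 := -1/6·R2
R3 := R3 − 18·R2
R4 := R4 + 6·R2
R4 := 1/2·R4
R3 := R3 + 18·R4
R2 := R2 − R4
R1 := R1 − 2·R4
R2 := R2 + R3
R1 := R1 − R3
Reading off the last column: p = -1, q = -1/3, r = 2, s = -6.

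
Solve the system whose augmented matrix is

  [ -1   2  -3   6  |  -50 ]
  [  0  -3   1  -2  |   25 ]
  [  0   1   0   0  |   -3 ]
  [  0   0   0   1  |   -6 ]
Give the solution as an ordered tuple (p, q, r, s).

(-4, -3, 4, -6)

ρ1 := -1·ρ1
ρ2 := -1/3·ρ2
ρ3 := ρ3 − ρ2
ρ3 := 3·ρ3
ρ3 := ρ3 + 2·ρ4
ρ2 := ρ2 − 2/3·ρ4
ρ1 := ρ1 + 6·ρ4
ρ2 := ρ2 + 1/3·ρ3
ρ1 := ρ1 − 3·ρ3
ρ1 := ρ1 + 2·ρ2
Reading off the last column: p = -4, q = -3, r = 4, s = -6.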